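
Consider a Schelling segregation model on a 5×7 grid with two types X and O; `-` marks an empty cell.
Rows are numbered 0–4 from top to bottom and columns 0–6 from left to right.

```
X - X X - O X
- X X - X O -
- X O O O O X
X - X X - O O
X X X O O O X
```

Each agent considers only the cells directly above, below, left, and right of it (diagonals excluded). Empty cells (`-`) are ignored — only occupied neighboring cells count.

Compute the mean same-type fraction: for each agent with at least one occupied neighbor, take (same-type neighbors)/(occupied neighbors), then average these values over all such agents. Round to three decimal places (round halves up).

Row 0: (0,0)X — no occupied neighbors · (0,2)X 2/2 · (0,3)X 1/1 · (0,5)O 1/2 · (0,6)X 0/1
Row 1: (1,1)X 2/2 · (1,2)X 2/3 · (1,4)X 0/2 · (1,5)O 2/3
Row 2: (2,1)X 1/2 · (2,2)O 1/4 · (2,3)O 2/3 · (2,4)O 2/3 · (2,5)O 3/4 · (2,6)X 0/2
Row 3: (3,0)X 1/1 · (3,2)X 2/3 · (3,3)X 1/3 · (3,5)O 3/3 · (3,6)O 1/3
Row 4: (4,0)X 2/2 · (4,1)X 2/2 · (4,2)X 2/3 · (4,3)O 1/3 · (4,4)O 2/2 · (4,5)O 2/3 · (4,6)X 0/2
Sum over 26 agents: 2/2 + 1/1 + 1/2 + 0/1 + 2/2 + 2/3 + 0/2 + 2/3 + 1/2 + 1/4 + 2/3 + 2/3 + 3/4 + 0/2 + 1/1 + 2/3 + 1/3 + 3/3 + 1/3 + 2/2 + 2/2 + 2/3 + 1/3 + 2/2 + 2/3 + 0/2 = 47/3; mean = 47/3 ÷ 26 = 47/78 = 0.602564… → 0.603.

0.603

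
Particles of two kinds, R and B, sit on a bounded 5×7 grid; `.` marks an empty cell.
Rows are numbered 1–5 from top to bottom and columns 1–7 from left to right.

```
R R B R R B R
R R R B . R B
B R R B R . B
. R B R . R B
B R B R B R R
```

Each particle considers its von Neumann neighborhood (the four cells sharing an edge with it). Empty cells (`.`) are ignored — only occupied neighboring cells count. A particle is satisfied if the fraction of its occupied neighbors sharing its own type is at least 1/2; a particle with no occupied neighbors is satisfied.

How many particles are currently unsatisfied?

18

(1,1)R 2/2 ok
(1,2)R 2/3 ok
(1,3)B 0/3 unhappy
(1,4)R 1/3 unhappy
(1,5)R 1/2 ok
(1,6)B 0/3 unhappy
(1,7)R 0/2 unhappy
(2,1)R 2/3 ok
(2,2)R 4/4 ok
(2,3)R 2/4 ok
(2,4)B 1/3 unhappy
(2,6)R 0/2 unhappy
(2,7)B 1/3 unhappy
(3,1)B 0/2 unhappy
(3,2)R 3/4 ok
(3,3)R 2/4 ok
(3,4)B 1/4 unhappy
(3,5)R 0/1 unhappy
(3,7)B 2/2 ok
(4,2)R 2/3 ok
(4,3)B 1/4 unhappy
(4,4)R 1/3 unhappy
(4,6)R 1/2 ok
(4,7)B 1/3 unhappy
(5,1)B 0/1 unhappy
(5,2)R 1/3 unhappy
(5,3)B 1/3 unhappy
(5,4)R 1/3 unhappy
(5,5)B 0/2 unhappy
(5,6)R 2/3 ok
(5,7)R 1/2 ok
Unsatisfied: (1,3), (1,4), (1,6), (1,7), (2,4), (2,6), (2,7), (3,1), (3,4), (3,5), (4,3), (4,4), (4,7), (5,1), (5,2), (5,3), (5,4), (5,5) — 18 in total.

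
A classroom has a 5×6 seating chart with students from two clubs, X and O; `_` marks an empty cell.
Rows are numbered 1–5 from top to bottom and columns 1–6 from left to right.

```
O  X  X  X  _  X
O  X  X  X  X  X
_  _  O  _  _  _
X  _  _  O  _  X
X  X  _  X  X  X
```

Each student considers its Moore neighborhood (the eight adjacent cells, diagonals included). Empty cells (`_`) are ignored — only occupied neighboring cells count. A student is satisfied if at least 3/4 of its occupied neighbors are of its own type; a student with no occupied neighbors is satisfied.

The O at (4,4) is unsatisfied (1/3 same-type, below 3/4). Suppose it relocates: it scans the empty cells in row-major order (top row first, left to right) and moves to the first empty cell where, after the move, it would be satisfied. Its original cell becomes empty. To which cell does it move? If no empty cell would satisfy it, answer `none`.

none

Vacating (4,4). Empty cells in order:
  (1,5): 0/5 same-type → still unsatisfied.
  (3,1): 1/3 same-type → still unsatisfied.
  (3,2): 2/5 same-type → still unsatisfied.
  (3,4): 1/4 same-type → still unsatisfied.
  (3,5): 0/4 same-type → still unsatisfied.
  (3,6): 0/3 same-type → still unsatisfied.
  (4,2): 1/4 same-type → still unsatisfied.
  (4,3): 1/3 same-type → still unsatisfied.
  (4,5): 0/4 same-type → still unsatisfied.
  (5,3): 0/2 same-type → still unsatisfied.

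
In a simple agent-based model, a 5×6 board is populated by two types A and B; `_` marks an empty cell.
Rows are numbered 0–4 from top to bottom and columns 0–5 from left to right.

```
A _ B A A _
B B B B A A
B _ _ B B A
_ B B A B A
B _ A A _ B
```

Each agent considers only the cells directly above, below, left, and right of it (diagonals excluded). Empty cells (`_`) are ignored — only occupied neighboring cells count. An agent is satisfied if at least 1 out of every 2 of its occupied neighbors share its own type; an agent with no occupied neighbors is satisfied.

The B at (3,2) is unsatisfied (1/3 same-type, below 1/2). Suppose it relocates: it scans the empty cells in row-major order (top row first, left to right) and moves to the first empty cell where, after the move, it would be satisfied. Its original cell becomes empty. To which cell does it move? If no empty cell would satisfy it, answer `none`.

(0,1)

Vacating (3,2). Empty cells in order:
  (0,1): 2/3 same-type → satisfied — stop here.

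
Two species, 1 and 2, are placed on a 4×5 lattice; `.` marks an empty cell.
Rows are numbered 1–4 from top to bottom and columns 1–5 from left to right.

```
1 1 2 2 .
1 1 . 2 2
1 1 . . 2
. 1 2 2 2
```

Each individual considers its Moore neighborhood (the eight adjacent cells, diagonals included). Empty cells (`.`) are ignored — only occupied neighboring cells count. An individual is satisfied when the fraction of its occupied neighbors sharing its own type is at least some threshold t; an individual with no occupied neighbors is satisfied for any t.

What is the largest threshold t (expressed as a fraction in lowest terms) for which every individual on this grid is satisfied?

Row 1: (1,1)1 3/3 · (1,2)1 3/4 · (1,3)2 2/4 · (1,4)2 3/3
Row 2: (2,1)1 5/5 · (2,2)1 5/6 · (2,4)2 4/4 · (2,5)2 3/3
Row 3: (3,1)1 4/4 · (3,2)1 4/5 · (3,5)2 4/4
Row 4: (4,2)1 2/3 · (4,3)2 1/3 · (4,4)2 3/3 · (4,5)2 2/2
The smallest same-type fraction is 1/3 at (4,3), which reduces to 1/3. Any threshold above that leaves this individual unsatisfied.

1/3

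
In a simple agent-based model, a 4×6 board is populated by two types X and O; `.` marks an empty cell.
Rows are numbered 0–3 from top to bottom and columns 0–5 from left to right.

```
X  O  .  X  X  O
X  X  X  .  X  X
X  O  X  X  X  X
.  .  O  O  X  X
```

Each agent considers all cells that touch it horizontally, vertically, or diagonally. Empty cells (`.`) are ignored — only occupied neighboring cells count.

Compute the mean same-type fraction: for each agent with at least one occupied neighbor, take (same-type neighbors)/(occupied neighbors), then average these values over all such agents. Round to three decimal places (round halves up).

0.623

Row 0: (0,0)X 2/3 · (0,1)O 0/4 · (0,3)X 3/3 · (0,4)X 3/4 · (0,5)O 0/3
Row 1: (1,0)X 3/5 · (1,1)X 5/7 · (1,2)X 4/6 · (1,4)X 6/7 · (1,5)X 4/5
Row 2: (2,0)X 2/3 · (2,1)O 1/6 · (2,2)X 3/6 · (2,3)X 5/7 · (2,4)X 6/7 · (2,5)X 5/5
Row 3: (3,2)O 2/4 · (3,3)O 1/5 · (3,4)X 4/5 · (3,5)X 3/3
Sum over 20 agents: 2/3 + 0/4 + 3/3 + 3/4 + 0/3 + 3/5 + 5/7 + 4/6 + 6/7 + 4/5 + 2/3 + 1/6 + 3/6 + 5/7 + 6/7 + 5/5 + 2/4 + 1/5 + 4/5 + 3/3 = 5233/420; mean = 5233/420 ÷ 20 = 5233/8400 = 0.622976… → 0.623.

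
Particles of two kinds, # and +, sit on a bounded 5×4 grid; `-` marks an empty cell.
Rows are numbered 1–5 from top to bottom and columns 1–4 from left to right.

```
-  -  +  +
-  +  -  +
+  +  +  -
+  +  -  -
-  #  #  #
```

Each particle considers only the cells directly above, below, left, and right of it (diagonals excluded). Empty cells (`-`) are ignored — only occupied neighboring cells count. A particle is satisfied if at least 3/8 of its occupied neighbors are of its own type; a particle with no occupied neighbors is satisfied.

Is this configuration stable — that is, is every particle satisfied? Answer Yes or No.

Yes

(1,3)+ 1/1 satisfied
(1,4)+ 2/2 satisfied
(2,2)+ 1/1 satisfied
(2,4)+ 1/1 satisfied
(3,1)+ 2/2 satisfied
(3,2)+ 4/4 satisfied
(3,3)+ 1/1 satisfied
(4,1)+ 2/2 satisfied
(4,2)+ 2/3 satisfied
(5,2)# 1/2 satisfied
(5,3)# 2/2 satisfied
(5,4)# 1/1 satisfied
All meet the threshold, so the configuration is stable.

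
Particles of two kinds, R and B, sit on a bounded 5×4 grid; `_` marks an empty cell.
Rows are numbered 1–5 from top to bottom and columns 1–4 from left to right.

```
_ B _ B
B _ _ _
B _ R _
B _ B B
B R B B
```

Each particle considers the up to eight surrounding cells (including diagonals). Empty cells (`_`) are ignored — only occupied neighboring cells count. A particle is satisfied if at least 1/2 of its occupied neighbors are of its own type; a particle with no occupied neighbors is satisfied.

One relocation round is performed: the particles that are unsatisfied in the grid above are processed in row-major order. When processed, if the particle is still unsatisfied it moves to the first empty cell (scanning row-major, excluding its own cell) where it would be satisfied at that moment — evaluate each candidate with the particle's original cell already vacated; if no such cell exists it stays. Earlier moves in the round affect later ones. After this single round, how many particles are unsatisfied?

2

Initially unsatisfied (in order): (3,3), (5,2).
  (3,3): no empty cell satisfies it; stays.
  (5,2) → (2,4).
Resulting grid:
_ B _ B
B _ _ R
B _ R _
B _ B B
B _ B B
Unsatisfied now: (1,4), (3,3).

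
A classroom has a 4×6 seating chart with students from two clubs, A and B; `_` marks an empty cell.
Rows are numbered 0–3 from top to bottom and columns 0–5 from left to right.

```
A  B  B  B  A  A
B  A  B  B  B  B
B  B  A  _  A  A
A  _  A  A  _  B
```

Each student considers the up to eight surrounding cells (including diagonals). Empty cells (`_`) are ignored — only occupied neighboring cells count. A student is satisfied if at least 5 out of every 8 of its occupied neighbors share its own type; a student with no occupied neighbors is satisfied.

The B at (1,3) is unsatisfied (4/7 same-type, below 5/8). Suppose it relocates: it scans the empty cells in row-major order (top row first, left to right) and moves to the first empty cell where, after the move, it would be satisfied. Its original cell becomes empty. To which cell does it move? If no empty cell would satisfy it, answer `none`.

none

Vacating (1,3). Empty cells in order:
  (2,3): 2/6 same-type → still unsatisfied.
  (3,1): 2/5 same-type → still unsatisfied.
  (3,4): 1/4 same-type → still unsatisfied.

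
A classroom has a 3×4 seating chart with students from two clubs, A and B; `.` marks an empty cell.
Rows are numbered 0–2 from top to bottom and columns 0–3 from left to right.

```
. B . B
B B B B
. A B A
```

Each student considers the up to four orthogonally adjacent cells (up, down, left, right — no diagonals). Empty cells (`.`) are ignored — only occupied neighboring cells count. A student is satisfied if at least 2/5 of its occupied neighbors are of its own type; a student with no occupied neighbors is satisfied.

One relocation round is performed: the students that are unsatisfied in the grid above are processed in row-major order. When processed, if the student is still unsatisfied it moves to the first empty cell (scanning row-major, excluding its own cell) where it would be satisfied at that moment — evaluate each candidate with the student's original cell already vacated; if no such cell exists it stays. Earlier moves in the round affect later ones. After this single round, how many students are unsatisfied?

Initially unsatisfied (in order): (2,1), (2,2), (2,3).
  (2,1): no empty cell satisfies it; stays.
  (2,2) → (0,0).
  (2,3) → (2,0).
Resulting grid:
B B . B
B B B B
A A . .
All satisfied now.

0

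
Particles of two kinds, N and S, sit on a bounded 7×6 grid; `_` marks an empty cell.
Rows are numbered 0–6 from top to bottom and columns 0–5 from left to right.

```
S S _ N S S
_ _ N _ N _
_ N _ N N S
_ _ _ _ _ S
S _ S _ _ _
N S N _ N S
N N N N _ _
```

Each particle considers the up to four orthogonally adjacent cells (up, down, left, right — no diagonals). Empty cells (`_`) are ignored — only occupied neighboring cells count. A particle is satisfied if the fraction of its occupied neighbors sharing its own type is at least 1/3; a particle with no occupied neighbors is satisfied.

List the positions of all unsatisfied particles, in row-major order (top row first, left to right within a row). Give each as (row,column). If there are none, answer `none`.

(0,0)S 1/1 satisfied
(0,1)S 1/1 satisfied
(0,3)N 0/1 not
(0,4)S 1/3 satisfied
(0,5)S 1/1 satisfied
(1,2)N 0/0 satisfied
(1,4)N 1/2 satisfied
(2,1)N 0/0 satisfied
(2,3)N 1/1 satisfied
(2,4)N 2/3 satisfied
(2,5)S 1/2 satisfied
(3,5)S 1/1 satisfied
(4,0)S 0/1 not
(4,2)S 0/1 not
(5,0)N 1/3 satisfied
(5,1)S 0/3 not
(5,2)N 1/3 satisfied
(5,4)N 0/1 not
(5,5)S 0/1 not
(6,0)N 2/2 satisfied
(6,1)N 2/3 satisfied
(6,2)N 3/3 satisfied
(6,3)N 1/1 satisfied

(0,3), (4,0), (4,2), (5,1), (5,4), (5,5)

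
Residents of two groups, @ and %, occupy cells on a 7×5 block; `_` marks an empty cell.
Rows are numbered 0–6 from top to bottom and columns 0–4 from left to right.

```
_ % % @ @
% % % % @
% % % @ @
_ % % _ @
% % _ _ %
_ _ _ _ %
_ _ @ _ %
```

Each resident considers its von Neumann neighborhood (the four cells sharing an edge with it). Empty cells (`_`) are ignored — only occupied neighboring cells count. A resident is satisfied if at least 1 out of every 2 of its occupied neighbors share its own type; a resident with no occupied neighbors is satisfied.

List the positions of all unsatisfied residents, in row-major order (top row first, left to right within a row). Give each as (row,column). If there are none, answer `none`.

(0,1)% 2/2 ok
(0,2)% 2/3 ok
(0,3)@ 1/3 unhappy
(0,4)@ 2/2 ok
(1,0)% 2/2 ok
(1,1)% 4/4 ok
(1,2)% 4/4 ok
(1,3)% 1/4 unhappy
(1,4)@ 2/3 ok
(2,0)% 2/2 ok
(2,1)% 4/4 ok
(2,2)% 3/4 ok
(2,3)@ 1/3 unhappy
(2,4)@ 3/3 ok
(3,1)% 3/3 ok
(3,2)% 2/2 ok
(3,4)@ 1/2 ok
(4,0)% 1/1 ok
(4,1)% 2/2 ok
(4,4)% 1/2 ok
(5,4)% 2/2 ok
(6,2)@ 0/0 ok
(6,4)% 1/1 ok

(0,3), (1,3), (2,3)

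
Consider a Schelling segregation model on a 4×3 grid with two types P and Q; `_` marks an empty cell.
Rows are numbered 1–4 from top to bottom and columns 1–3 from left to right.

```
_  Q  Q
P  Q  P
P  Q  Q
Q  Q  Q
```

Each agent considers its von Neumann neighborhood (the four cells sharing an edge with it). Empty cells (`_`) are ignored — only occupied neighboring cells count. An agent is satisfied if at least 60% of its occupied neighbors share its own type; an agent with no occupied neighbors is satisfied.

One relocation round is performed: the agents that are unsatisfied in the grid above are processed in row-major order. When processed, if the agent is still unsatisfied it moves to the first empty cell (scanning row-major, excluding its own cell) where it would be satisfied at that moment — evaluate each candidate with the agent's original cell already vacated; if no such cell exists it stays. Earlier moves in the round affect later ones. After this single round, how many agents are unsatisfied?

Initially unsatisfied (in order): (1,3), (2,1), (2,2), (2,3), (3,1), (4,1).
  (1,3): no empty cell satisfies it; stays.
  (2,1): no empty cell satisfies it; stays.
  (2,2): no empty cell satisfies it; stays.
  (2,3): no empty cell satisfies it; stays.
  (3,1): no empty cell satisfies it; stays.
  (4,1): no empty cell satisfies it; stays.
Resulting grid:
_ Q Q
P Q P
P Q Q
Q Q Q
Unsatisfied now: (1,3), (2,1), (2,2), (2,3), (3,1), (4,1).

6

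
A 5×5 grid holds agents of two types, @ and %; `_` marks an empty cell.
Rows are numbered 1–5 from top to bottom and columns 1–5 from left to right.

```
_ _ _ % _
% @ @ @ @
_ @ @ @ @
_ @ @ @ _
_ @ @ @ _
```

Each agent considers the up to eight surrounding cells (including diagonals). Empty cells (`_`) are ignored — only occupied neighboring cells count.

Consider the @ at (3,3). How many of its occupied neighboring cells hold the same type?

Occupied neighbors of (3,3): (2,2)=@, (2,3)=@, (2,4)=@, (3,2)=@, (3,4)=@, (4,2)=@, (4,3)=@, (4,4)=@.
Same type (@): 8 of 8.

8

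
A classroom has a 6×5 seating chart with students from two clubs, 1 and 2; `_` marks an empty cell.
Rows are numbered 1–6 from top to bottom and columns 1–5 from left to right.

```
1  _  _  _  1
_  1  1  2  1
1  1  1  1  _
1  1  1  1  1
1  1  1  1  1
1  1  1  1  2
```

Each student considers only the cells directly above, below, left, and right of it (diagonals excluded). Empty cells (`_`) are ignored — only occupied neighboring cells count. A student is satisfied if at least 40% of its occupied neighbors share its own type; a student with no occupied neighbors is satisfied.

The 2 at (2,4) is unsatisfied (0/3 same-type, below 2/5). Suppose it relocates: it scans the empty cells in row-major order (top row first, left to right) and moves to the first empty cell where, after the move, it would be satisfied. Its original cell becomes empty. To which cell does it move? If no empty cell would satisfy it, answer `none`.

Vacating (2,4). Empty cells in order:
  (1,2): 0/2 same-type → still unsatisfied.
  (1,3): 0/1 same-type → still unsatisfied.
  (1,4): 0/1 same-type → still unsatisfied.
  (2,1): 0/3 same-type → still unsatisfied.
  (3,5): 0/3 same-type → still unsatisfied.

none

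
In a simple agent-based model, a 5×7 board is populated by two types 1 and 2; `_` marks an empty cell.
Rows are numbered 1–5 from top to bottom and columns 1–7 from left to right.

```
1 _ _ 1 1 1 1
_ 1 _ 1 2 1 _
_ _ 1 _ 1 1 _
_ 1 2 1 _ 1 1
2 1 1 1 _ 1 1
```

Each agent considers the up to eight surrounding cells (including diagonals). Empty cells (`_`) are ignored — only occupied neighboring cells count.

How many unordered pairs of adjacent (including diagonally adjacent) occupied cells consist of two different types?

Scan each occupied cell's neighbors to the right and below (and the two forward diagonals) so each pair is counted once.
From row 1: 3 unlike of 12 pairs (running 3/12).
From row 2: 4 unlike of 9 pairs (running 7/21).
From row 3: 1 unlike of 8 pairs (running 8/29).
From row 4: 6 unlike of 15 pairs (running 14/44).
From row 5: 1 unlike of 4 pairs (running 15/48).
Total adjacent occupied pairs: 48; unlike-type pairs: 15.

15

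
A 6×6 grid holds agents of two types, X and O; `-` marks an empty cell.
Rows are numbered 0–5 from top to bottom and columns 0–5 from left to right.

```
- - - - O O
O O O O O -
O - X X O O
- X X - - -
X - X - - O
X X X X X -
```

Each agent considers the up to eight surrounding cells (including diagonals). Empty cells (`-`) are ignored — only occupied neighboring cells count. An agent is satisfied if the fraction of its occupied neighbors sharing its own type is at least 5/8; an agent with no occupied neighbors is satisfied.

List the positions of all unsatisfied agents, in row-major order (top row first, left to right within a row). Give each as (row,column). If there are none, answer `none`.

(1,2), (2,2), (2,3), (4,5), (5,4)

Row 0: (0,4)O 3/3 ✓ · (0,5)O 2/2 ✓
Row 1: (1,0)O 2/2 ✓ · (1,1)O 3/4 ✓ · (1,2)O 2/4 ✗ · (1,3)O 4/6 ✓ · (1,4)O 5/6 ✓
Row 2: (2,0)O 2/3 ✓ · (2,2)X 3/6 ✗ · (2,3)X 2/6 ✗ · (2,4)O 3/4 ✓ · (2,5)O 2/2 ✓
Row 3: (3,1)X 4/5 ✓ · (3,2)X 4/4 ✓
Row 4: (4,0)X 3/3 ✓ · (4,2)X 5/5 ✓ · (4,5)O 0/1 ✗
Row 5: (5,0)X 2/2 ✓ · (5,1)X 4/4 ✓ · (5,2)X 3/3 ✓ · (5,3)X 3/3 ✓ · (5,4)X 1/2 ✗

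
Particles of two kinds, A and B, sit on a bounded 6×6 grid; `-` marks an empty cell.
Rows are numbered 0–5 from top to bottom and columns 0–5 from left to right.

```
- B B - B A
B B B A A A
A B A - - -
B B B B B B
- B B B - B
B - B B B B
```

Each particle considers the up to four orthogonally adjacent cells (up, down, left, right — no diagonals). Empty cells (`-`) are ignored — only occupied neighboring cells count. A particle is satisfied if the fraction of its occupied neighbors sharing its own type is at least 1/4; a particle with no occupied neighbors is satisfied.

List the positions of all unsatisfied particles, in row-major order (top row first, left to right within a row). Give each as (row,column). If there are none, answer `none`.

(0,4), (2,0), (2,2)

Row 0: (0,1)B 2/2 ok · (0,2)B 2/2 ok · (0,4)B 0/2 unhappy · (0,5)A 1/2 ok
Row 1: (1,0)B 1/2 ok · (1,1)B 4/4 ok · (1,2)B 2/4 ok · (1,3)A 1/2 ok · (1,4)A 2/3 ok · (1,5)A 2/2 ok
Row 2: (2,0)A 0/3 unhappy · (2,1)B 2/4 ok · (2,2)A 0/3 unhappy
Row 3: (3,0)B 1/2 ok · (3,1)B 4/4 ok · (3,2)B 3/4 ok · (3,3)B 3/3 ok · (3,4)B 2/2 ok · (3,5)B 2/2 ok
Row 4: (4,1)B 2/2 ok · (4,2)B 4/4 ok · (4,3)B 3/3 ok · (4,5)B 2/2 ok
Row 5: (5,0)B 0/0 ok · (5,2)B 2/2 ok · (5,3)B 3/3 ok · (5,4)B 2/2 ok · (5,5)B 2/2 ok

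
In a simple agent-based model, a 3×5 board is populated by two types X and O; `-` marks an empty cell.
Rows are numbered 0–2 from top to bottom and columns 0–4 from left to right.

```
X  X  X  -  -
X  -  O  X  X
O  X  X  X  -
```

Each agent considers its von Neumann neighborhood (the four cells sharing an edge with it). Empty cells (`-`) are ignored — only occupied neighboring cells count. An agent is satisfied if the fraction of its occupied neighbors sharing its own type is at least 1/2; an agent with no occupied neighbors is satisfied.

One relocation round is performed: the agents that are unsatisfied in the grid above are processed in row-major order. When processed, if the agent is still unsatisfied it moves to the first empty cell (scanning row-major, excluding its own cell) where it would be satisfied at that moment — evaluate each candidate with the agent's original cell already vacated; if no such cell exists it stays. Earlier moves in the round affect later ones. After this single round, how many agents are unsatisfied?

2

Initially unsatisfied (in order): (1,2), (2,0).
  (1,2): no empty cell satisfies it; stays.
  (2,0): no empty cell satisfies it; stays.
Resulting grid:
X X X - -
X - O X X
O X X X -
Unsatisfied now: (1,2), (2,0).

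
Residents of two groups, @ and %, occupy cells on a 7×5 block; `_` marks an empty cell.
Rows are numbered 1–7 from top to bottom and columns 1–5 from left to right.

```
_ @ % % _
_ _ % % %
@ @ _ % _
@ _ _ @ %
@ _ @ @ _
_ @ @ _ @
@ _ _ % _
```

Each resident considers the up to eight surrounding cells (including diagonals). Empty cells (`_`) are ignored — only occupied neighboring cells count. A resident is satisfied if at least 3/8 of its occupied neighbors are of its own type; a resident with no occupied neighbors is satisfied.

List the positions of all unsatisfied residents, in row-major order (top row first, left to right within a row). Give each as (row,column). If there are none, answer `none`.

Row 1: (1,2)@ 0/2 not · (1,3)% 3/4 satisfied · (1,4)% 4/4 satisfied
Row 2: (2,3)% 4/6 satisfied · (2,4)% 5/5 satisfied · (2,5)% 3/3 satisfied
Row 3: (3,1)@ 2/2 satisfied · (3,2)@ 2/3 satisfied · (3,4)% 4/5 satisfied
Row 4: (4,1)@ 3/3 satisfied · (4,4)@ 2/4 satisfied · (4,5)% 1/3 not
Row 5: (5,1)@ 2/2 satisfied · (5,3)@ 4/4 satisfied · (5,4)@ 4/5 satisfied
Row 6: (6,2)@ 4/4 satisfied · (6,3)@ 3/4 satisfied · (6,5)@ 1/2 satisfied
Row 7: (7,1)@ 1/1 satisfied · (7,4)% 0/2 not

(1,2), (4,5), (7,4)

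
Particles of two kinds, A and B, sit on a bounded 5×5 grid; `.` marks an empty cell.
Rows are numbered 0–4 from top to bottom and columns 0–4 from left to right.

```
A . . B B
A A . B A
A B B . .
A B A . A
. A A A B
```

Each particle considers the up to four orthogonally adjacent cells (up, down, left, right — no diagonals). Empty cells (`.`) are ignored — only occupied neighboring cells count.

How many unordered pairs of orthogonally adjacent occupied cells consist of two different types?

Scan each occupied cell's neighbors to the right and below so each pair is counted once.
Row 0: A(0,0)–A(1,0)= B(0,3)–B(0,4)= B(0,3)–B(1,3)= B(0,4)–A(1,4)≠  → 1/4 unlike.
Row 1: A(1,0)–A(1,1)= A(1,0)–A(2,0)= A(1,1)–B(2,1)≠ B(1,3)–A(1,4)≠  → 2/4 unlike.
Row 2: A(2,0)–B(2,1)≠ A(2,0)–A(3,0)= B(2,1)–B(2,2)= B(2,1)–B(3,1)= B(2,2)–A(3,2)≠  → 2/5 unlike.
Row 3: A(3,0)–B(3,1)≠ B(3,1)–A(3,2)≠ B(3,1)–A(4,1)≠ A(3,2)–A(4,2)= A(3,4)–B(4,4)≠  → 4/5 unlike.
Row 4: A(4,1)–A(4,2)= A(4,2)–A(4,3)= A(4,3)–B(4,4)≠  → 1/3 unlike.
Total adjacent occupied pairs: 21; unlike-type pairs: 10.

10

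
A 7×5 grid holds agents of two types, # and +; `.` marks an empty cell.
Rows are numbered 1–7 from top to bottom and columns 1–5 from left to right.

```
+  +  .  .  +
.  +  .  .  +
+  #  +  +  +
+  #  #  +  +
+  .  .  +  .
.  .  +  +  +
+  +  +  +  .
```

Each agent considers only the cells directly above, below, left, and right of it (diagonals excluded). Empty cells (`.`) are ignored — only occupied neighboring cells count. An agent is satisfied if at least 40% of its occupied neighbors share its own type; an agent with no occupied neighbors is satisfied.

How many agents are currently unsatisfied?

(1,1)+ 1/1 ✓
(1,2)+ 2/2 ✓
(1,5)+ 1/1 ✓
(2,2)+ 1/2 ✓
(2,5)+ 2/2 ✓
(3,1)+ 1/2 ✓
(3,2)# 1/4 ✗
(3,3)+ 1/3 ✗
(3,4)+ 3/3 ✓
(3,5)+ 3/3 ✓
(4,1)+ 2/3 ✓
(4,2)# 2/3 ✓
(4,3)# 1/3 ✗
(4,4)+ 3/4 ✓
(4,5)+ 2/2 ✓
(5,1)+ 1/1 ✓
(5,4)+ 2/2 ✓
(6,3)+ 2/2 ✓
(6,4)+ 4/4 ✓
(6,5)+ 1/1 ✓
(7,1)+ 1/1 ✓
(7,2)+ 2/2 ✓
(7,3)+ 3/3 ✓
(7,4)+ 2/2 ✓
Unsatisfied: (3,2), (3,3), (4,3) — 3 in total.

3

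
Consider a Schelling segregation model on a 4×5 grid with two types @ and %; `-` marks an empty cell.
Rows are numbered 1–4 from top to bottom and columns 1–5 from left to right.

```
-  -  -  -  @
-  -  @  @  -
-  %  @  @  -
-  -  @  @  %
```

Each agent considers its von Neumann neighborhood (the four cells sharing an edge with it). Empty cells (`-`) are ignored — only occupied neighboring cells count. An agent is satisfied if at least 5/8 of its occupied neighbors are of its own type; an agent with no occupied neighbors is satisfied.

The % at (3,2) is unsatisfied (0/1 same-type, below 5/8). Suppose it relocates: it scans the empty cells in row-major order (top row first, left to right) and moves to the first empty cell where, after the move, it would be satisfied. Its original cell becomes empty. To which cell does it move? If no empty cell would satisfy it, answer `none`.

(1,1)

Vacating (3,2). Empty cells in order:
  (1,1): 0/0 same-type → satisfied — stop here.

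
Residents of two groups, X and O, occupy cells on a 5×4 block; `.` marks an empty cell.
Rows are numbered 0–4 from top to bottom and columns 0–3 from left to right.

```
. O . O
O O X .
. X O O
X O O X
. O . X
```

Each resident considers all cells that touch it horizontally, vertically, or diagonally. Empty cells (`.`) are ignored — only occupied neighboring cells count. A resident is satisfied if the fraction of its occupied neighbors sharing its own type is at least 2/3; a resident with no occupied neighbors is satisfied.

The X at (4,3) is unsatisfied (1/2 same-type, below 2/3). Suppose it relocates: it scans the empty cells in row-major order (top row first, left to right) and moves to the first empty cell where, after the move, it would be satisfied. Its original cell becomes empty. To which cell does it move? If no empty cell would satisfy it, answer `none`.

none

Vacating (4,3). Empty cells in order:
  (0,0): 0/3 same-type → still unsatisfied.
  (0,2): 1/4 same-type → still unsatisfied.
  (1,3): 1/4 same-type → still unsatisfied.
  (2,0): 2/5 same-type → still unsatisfied.
  (4,0): 1/3 same-type → still unsatisfied.
  (4,2): 1/4 same-type → still unsatisfied.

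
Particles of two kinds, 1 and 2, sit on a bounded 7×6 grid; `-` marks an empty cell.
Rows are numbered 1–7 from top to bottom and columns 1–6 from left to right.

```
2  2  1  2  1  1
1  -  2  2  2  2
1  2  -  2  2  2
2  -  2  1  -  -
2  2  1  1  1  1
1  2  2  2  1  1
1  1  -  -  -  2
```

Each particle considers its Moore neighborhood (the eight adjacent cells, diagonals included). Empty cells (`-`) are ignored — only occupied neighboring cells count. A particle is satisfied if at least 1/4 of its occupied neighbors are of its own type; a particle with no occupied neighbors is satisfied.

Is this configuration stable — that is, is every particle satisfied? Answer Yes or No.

Row 1: (1,1)2 1/2 satisfied · (1,2)2 2/4 satisfied · (1,3)1 0/4 not · (1,4)2 3/5 satisfied · (1,5)1 1/5 not · (1,6)1 1/3 satisfied
Row 2: (2,1)1 1/4 satisfied · (2,3)2 5/6 satisfied · (2,4)2 5/7 satisfied · (2,5)2 6/8 satisfied · (2,6)2 3/5 satisfied
Row 3: (3,1)1 1/3 satisfied · (3,2)2 3/5 satisfied · (3,4)2 5/6 satisfied · (3,5)2 5/6 satisfied · (3,6)2 3/3 satisfied
Row 4: (4,1)2 3/4 satisfied · (4,3)2 3/6 satisfied · (4,4)1 3/6 satisfied
Row 5: (5,1)2 3/4 satisfied · (5,2)2 5/7 satisfied · (5,3)1 2/7 satisfied · (5,4)1 4/7 satisfied · (5,5)1 5/6 satisfied · (5,6)1 3/3 satisfied
Row 6: (6,1)1 2/5 satisfied · (6,2)2 3/7 satisfied · (6,3)2 3/6 satisfied · (6,4)2 1/5 not · (6,5)1 4/6 satisfied · (6,6)1 3/4 satisfied
Row 7: (7,1)1 2/3 satisfied · (7,2)1 2/4 satisfied · (7,6)2 0/2 not
For instance (1,3) has only 0/4 same-type neighbors, below 1/4.

No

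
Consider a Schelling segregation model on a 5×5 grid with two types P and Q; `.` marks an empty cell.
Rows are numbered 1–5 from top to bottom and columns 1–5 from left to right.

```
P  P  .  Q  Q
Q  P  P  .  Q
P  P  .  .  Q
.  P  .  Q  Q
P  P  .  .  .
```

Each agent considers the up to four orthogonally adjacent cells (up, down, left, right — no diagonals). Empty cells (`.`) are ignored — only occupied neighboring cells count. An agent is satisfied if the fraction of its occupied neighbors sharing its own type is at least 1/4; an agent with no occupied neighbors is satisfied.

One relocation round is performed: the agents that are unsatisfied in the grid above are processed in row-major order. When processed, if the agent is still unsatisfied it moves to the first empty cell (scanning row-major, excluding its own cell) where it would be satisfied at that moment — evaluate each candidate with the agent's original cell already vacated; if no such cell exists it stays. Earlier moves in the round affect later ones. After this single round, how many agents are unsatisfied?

Initially unsatisfied (in order): (2,1).
  (2,1) → (1,3).
Resulting grid:
P P Q Q Q
. P P . Q
P P . . Q
. P . Q Q
P P . . .
All satisfied now.

0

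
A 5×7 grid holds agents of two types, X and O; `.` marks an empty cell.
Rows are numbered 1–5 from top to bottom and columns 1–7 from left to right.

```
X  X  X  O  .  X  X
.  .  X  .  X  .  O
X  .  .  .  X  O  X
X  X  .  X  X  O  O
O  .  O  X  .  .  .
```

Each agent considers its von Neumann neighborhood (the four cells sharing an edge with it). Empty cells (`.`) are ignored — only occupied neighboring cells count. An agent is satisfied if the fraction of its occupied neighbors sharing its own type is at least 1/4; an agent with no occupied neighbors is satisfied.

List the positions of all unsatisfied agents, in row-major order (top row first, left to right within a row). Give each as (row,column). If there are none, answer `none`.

(1,1)X 1/1 satisfied
(1,2)X 2/2 satisfied
(1,3)X 2/3 satisfied
(1,4)O 0/1 not
(1,6)X 1/1 satisfied
(1,7)X 1/2 satisfied
(2,3)X 1/1 satisfied
(2,5)X 1/1 satisfied
(2,7)O 0/2 not
(3,1)X 1/1 satisfied
(3,5)X 2/3 satisfied
(3,6)O 1/3 satisfied
(3,7)X 0/3 not
(4,1)X 2/3 satisfied
(4,2)X 1/1 satisfied
(4,4)X 2/2 satisfied
(4,5)X 2/3 satisfied
(4,6)O 2/3 satisfied
(4,7)O 1/2 satisfied
(5,1)O 0/1 not
(5,3)O 0/1 not
(5,4)X 1/2 satisfied

(1,4), (2,7), (3,7), (5,1), (5,3)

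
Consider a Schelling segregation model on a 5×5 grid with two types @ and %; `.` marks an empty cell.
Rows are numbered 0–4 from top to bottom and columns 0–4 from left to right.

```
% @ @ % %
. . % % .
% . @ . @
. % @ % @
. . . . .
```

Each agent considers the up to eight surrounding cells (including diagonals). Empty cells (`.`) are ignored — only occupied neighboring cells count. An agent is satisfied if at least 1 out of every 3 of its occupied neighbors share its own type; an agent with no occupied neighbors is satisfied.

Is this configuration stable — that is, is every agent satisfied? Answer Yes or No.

No

Row 0: (0,0)% 0/1 unhappy · (0,1)@ 1/3 ok · (0,2)@ 1/4 unhappy · (0,3)% 3/4 ok · (0,4)% 2/2 ok
Row 1: (1,2)% 2/5 ok · (1,3)% 3/6 ok
Row 2: (2,0)% 1/1 ok · (2,2)@ 1/5 unhappy · (2,4)@ 1/3 ok
Row 3: (3,1)% 1/3 ok · (3,2)@ 1/3 ok · (3,3)% 0/4 unhappy · (3,4)@ 1/2 ok
For instance (0,0) has only 0/1 same-type neighbors, below 1/3.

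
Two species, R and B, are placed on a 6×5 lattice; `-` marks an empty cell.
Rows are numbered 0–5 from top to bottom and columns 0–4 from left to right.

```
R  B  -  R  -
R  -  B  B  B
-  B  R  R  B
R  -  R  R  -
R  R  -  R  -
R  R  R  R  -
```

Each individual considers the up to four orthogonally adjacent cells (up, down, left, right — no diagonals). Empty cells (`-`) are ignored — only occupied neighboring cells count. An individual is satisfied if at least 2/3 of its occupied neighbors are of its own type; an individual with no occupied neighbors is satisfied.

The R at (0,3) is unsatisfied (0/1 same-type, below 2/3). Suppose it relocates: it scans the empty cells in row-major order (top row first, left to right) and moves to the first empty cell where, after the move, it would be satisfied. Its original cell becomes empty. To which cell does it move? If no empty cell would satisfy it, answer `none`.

Vacating (0,3). Empty cells in order:
  (0,2): 0/2 same-type → still unsatisfied.
  (0,4): 0/1 same-type → still unsatisfied.
  (1,1): 1/4 same-type → still unsatisfied.
  (2,0): 2/3 same-type → satisfied — stop here.

(2,0)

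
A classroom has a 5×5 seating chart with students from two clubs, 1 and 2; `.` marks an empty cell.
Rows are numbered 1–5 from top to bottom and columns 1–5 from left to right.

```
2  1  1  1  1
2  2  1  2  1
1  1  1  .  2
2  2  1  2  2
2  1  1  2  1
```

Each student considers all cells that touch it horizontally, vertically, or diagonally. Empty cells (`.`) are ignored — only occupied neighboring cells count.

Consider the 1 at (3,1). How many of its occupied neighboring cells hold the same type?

1

Occupied neighbors of (3,1): (2,1)=2, (2,2)=2, (3,2)=1, (4,1)=2, (4,2)=2.
Same type (1): 1 of 5.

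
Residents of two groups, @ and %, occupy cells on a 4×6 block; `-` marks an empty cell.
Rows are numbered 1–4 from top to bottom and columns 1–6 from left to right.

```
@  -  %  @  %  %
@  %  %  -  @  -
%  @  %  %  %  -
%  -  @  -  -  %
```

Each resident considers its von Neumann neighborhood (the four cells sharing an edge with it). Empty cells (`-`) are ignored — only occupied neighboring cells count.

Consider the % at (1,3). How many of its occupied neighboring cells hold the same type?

1

Occupied neighbors of (1,3): (2,3)=%, (1,4)=@.
Same type (%): 1 of 2.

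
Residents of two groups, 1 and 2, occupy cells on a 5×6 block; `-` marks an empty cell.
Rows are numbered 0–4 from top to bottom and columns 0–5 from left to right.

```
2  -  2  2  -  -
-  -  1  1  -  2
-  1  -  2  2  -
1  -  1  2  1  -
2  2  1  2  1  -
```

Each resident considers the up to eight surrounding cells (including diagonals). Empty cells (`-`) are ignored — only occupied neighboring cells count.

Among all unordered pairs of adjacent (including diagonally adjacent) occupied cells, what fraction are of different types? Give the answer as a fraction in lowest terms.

Scan each occupied cell's neighbors to the right and below (and the two forward diagonals) so each pair is counted once.
Row 0: 2(0,2)–2(0,3)= 2(0,2)–1(1,2)≠ 2(0,2)–1(1,3)≠ 2(0,3)–1(1,3)≠ 2(0,3)–1(1,2)≠  → 4/5 unlike.
Row 1: 1(1,2)–1(1,3)= 1(1,2)–2(2,3)≠ 1(1,2)–1(2,1)= 1(1,3)–2(2,3)≠ 1(1,3)–2(2,4)≠ 2(1,5)–2(2,4)=  → 3/6 unlike.
Row 2: 1(2,1)–1(3,2)= 1(2,1)–1(3,0)= 2(2,3)–2(2,4)= 2(2,3)–2(3,3)= 2(2,3)–1(3,4)≠ 2(2,3)–1(3,2)≠ 2(2,4)–1(3,4)≠ 2(2,4)–2(3,3)=  → 3/8 unlike.
Row 3: 1(3,0)–2(4,0)≠ 1(3,0)–2(4,1)≠ 1(3,2)–2(3,3)≠ 1(3,2)–1(4,2)= 1(3,2)–2(4,3)≠ 1(3,2)–2(4,1)≠ 2(3,3)–1(3,4)≠ 2(3,3)–2(4,3)= 2(3,3)–1(4,4)≠ 2(3,3)–1(4,2)≠ 1(3,4)–1(4,4)= 1(3,4)–2(4,3)≠  → 9/12 unlike.
Row 4: 2(4,0)–2(4,1)= 2(4,1)–1(4,2)≠ 1(4,2)–2(4,3)≠ 2(4,3)–1(4,4)≠  → 3/4 unlike.
Total adjacent occupied pairs: 35; unlike-type pairs: 22.
22/35 is already in lowest terms.

22/35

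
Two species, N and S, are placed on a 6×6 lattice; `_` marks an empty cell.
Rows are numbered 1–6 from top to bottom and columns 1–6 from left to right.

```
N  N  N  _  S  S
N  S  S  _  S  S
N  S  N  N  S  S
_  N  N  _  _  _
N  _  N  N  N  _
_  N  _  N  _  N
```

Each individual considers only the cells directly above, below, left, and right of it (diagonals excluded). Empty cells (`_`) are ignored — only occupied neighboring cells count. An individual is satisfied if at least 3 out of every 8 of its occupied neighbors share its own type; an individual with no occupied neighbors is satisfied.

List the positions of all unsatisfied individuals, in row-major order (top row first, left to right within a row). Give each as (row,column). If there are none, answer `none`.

(2,3), (3,2)

(1,1)N 2/2 ✓
(1,2)N 2/3 ✓
(1,3)N 1/2 ✓
(1,5)S 2/2 ✓
(1,6)S 2/2 ✓
(2,1)N 2/3 ✓
(2,2)S 2/4 ✓
(2,3)S 1/3 ✗
(2,5)S 3/3 ✓
(2,6)S 3/3 ✓
(3,1)N 1/2 ✓
(3,2)S 1/4 ✗
(3,3)N 2/4 ✓
(3,4)N 1/2 ✓
(3,5)S 2/3 ✓
(3,6)S 2/2 ✓
(4,2)N 1/2 ✓
(4,3)N 3/3 ✓
(5,1)N 0/0 ✓
(5,3)N 2/2 ✓
(5,4)N 3/3 ✓
(5,5)N 1/1 ✓
(6,2)N 0/0 ✓
(6,4)N 1/1 ✓
(6,6)N 0/0 ✓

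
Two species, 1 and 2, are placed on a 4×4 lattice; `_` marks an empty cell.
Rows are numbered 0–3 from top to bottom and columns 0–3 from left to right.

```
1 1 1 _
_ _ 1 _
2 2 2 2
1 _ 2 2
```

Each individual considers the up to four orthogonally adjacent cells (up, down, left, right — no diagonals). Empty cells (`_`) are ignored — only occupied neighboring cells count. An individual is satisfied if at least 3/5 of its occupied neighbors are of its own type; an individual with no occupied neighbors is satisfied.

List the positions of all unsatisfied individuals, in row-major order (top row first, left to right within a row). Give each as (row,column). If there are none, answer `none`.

Row 0: (0,0)1 1/1 satisfied · (0,1)1 2/2 satisfied · (0,2)1 2/2 satisfied
Row 1: (1,2)1 1/2 not
Row 2: (2,0)2 1/2 not · (2,1)2 2/2 satisfied · (2,2)2 3/4 satisfied · (2,3)2 2/2 satisfied
Row 3: (3,0)1 0/1 not · (3,2)2 2/2 satisfied · (3,3)2 2/2 satisfied

(1,2), (2,0), (3,0)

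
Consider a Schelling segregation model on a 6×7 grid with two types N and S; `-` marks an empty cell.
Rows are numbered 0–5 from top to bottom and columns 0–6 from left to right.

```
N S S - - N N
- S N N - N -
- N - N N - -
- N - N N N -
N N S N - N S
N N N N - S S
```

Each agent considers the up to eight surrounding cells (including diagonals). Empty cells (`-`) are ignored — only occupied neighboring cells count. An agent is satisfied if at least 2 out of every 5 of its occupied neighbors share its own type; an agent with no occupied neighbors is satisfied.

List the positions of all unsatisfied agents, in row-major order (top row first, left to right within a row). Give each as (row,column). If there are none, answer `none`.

(0,0), (4,2)

(0,0)N 0/2 unhappy
(0,1)S 2/4 ok
(0,2)S 2/4 ok
(0,5)N 2/2 ok
(0,6)N 2/2 ok
(1,1)S 2/5 ok
(1,2)N 3/6 ok
(1,3)N 3/4 ok
(1,5)N 3/3 ok
(2,1)N 2/3 ok
(2,3)N 5/5 ok
(2,4)N 6/6 ok
(3,1)N 3/4 ok
(3,3)N 4/5 ok
(3,4)N 6/6 ok
(3,5)N 3/4 ok
(4,0)N 4/4 ok
(4,1)N 5/6 ok
(4,2)S 0/7 unhappy
(4,3)N 4/5 ok
(4,5)N 2/5 ok
(4,6)S 2/4 ok
(5,0)N 3/3 ok
(5,1)N 4/5 ok
(5,2)N 4/5 ok
(5,3)N 2/3 ok
(5,5)S 2/3 ok
(5,6)S 2/3 ok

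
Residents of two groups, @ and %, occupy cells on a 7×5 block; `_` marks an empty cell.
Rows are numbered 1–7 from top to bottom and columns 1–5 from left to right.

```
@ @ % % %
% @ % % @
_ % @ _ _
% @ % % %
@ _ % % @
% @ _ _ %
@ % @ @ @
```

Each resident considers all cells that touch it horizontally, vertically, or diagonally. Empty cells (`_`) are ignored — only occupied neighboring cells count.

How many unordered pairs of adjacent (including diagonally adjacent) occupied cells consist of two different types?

34

Scan each occupied cell's neighbors to the right and below (and the two forward diagonals) so each pair is counted once.
From row 1: 7 unlike of 17 pairs (running 7/17).
From row 2: 6 unlike of 10 pairs (running 13/27).
From row 3: 4 unlike of 7 pairs (running 17/34).
From row 4: 6 unlike of 14 pairs (running 23/48).
From row 5: 4 unlike of 7 pairs (running 27/55).
From row 6: 5 unlike of 8 pairs (running 32/63).
From row 7: 2 unlike of 4 pairs (running 34/67).
Total adjacent occupied pairs: 67; unlike-type pairs: 34.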